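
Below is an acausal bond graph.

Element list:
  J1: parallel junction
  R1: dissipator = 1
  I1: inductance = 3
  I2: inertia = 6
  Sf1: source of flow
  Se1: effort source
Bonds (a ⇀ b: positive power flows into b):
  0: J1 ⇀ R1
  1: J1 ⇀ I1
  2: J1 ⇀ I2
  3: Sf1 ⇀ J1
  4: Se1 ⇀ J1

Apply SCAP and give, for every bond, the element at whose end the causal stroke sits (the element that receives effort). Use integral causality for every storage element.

#3 |Sf1  (Sf1 fixes flow; stroke at Sf1)
#4 |J1  (Se1: effort source, stroke at far end)
#0 |R1  (J1 effort already set via bond 4)
#1 |I1  (0-jn J1 has e-setter on 4)
#2 |I2  (J1 effort already set via bond 4)

β0 |R1
β1 |I1
β2 |I2
β3 |Sf1
β4 |J1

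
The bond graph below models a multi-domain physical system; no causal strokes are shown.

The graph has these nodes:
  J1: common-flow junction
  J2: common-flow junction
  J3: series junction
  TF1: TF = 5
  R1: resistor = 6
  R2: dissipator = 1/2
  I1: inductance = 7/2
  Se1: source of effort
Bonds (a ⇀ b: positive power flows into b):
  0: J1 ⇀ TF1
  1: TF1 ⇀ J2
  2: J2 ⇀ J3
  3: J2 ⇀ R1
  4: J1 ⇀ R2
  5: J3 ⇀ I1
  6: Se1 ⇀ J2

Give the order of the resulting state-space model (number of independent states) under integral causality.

b6 stroke→J2  (Se1 fixes effort; stroke away)
b5 stroke→I1  (I1 outputs flow p/I1)
b2 stroke→J3  (J3 flow already set via bond 5)
b1 stroke→J2  (common-f at J2 fixed by 2)
b3 stroke→J2  (1-jn J2 has f-setter on 2)
b0 stroke→TF1  (TF TF1: opposite of bond 1)
b4 stroke→J1  (J1 flow already set via bond 0)

1  (I1 all integral)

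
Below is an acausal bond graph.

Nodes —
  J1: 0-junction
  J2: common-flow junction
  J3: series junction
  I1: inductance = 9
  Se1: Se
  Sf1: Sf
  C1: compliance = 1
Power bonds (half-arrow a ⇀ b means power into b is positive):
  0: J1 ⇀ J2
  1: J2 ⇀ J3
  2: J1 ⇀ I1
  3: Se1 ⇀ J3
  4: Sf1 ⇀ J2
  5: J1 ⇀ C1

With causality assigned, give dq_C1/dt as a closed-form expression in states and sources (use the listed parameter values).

#3 →J3  (Se1 fixes effort; stroke away)
#4 →Sf1  (Sf1 (Sf) sets flow on bond)
#0 →J2  (J2: bond 4 brought flow, rest push out)
#1 →J2  (common-f at J2 fixed by 4)
#2 →I1  (prefer integral on I1)
#5 →J1  (J1: last free bond brings effort in)

dq_C1/dt = -F_Sf1 - p_I1/9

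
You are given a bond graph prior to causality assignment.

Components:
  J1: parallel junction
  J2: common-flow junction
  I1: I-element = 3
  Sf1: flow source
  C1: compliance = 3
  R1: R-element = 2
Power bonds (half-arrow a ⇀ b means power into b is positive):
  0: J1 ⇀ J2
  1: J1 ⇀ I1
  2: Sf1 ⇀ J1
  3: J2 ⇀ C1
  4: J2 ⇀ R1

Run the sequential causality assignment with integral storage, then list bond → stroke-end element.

bond 2 →Sf1  (source Sf1 imposes f)
bond 1 →I1  (I1: I, integral causality)
bond 0 →J1  (J1: last free bond brings effort in)
bond 3 →J2  (J2: bond 0 brought flow, rest push out)
bond 4 →J2  (J2: bond 0 brought flow, rest push out)

bond 0 stroke→J1
bond 1 stroke→I1
bond 2 stroke→Sf1
bond 3 stroke→J2
bond 4 stroke→J2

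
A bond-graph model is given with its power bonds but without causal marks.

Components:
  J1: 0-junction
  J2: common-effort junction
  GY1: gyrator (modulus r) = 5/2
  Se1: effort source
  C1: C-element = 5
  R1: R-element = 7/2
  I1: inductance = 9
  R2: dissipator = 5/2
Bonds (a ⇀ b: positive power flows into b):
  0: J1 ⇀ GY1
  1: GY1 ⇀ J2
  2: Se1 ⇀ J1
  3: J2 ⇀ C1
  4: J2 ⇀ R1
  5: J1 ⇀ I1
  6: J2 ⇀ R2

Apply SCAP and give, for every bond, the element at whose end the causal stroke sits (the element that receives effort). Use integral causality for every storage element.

b2 →J1  (source Se1 imposes e)
b0 →GY1  (0-jn J1 has e-setter on 2)
b5 →I1  (J1 effort already set via bond 2)
b1 →GY1  (GY1 both-in/both-out from 0)
b3 →J2  (prefer integral on C1)
b4 →R1  (0-jn J2 has e-setter on 3)
b6 →R2  (J2: bond 3 brought effort, rest push out)

b0 stroke at GY1
b1 stroke at GY1
b2 stroke at J1
b3 stroke at J2
b4 stroke at R1
b5 stroke at I1
b6 stroke at R2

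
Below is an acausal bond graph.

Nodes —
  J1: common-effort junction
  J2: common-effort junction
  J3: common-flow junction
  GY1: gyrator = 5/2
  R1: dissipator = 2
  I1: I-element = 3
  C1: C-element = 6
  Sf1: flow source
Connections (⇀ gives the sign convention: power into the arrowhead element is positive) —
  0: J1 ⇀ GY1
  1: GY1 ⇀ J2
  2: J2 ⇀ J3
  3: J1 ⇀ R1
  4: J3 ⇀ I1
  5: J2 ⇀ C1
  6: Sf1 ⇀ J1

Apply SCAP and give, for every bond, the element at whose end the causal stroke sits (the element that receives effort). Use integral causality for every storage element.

β6 →Sf1  (source Sf1 imposes f)
β4 →I1  (prefer integral on I1)
β2 →J3  (1-jn J3 has f-setter on 4)
β5 →J2  (C1 integral (e out))
β1 →GY1  (0-jn J2 has e-setter on 5)
β0 →GY1  (GY1 both-in/both-out from 1)
β3 →J1  (closing 0-jn rule on J1)

bond 0 |GY1
bond 1 |GY1
bond 2 |J3
bond 3 |J1
bond 4 |I1
bond 5 |J2
bond 6 |Sf1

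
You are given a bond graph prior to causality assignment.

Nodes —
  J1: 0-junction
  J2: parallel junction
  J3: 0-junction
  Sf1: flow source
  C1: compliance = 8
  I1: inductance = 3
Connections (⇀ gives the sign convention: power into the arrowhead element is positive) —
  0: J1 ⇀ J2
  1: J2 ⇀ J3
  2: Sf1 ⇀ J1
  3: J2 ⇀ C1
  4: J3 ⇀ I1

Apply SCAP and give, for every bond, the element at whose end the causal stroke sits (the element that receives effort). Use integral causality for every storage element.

#2 stroke→Sf1  (Sf1 (Sf) sets flow on bond)
#0 stroke→J1  (J1: last free bond brings effort in)
#3 stroke→J2  (C1: C, integral causality)
#1 stroke→J3  (common-e at J2 fixed by 3)
#4 stroke→I1  (0-jn J3 has e-setter on 1)

#0 |J1
#1 |J3
#2 |Sf1
#3 |J2
#4 |I1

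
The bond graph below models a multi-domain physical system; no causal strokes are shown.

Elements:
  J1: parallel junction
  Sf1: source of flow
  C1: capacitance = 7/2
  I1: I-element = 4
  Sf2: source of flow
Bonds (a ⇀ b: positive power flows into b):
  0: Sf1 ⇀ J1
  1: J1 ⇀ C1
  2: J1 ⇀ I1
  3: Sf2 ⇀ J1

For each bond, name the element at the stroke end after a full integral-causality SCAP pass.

#0 stroke at Sf1
#1 stroke at J1
#2 stroke at I1
#3 stroke at Sf2

b0 →Sf1  (source Sf1 imposes f)
b3 →Sf2  (source Sf2 imposes f)
b1 →J1  (prefer integral on C1)
b2 →I1  (J1 effort already set via bond 1)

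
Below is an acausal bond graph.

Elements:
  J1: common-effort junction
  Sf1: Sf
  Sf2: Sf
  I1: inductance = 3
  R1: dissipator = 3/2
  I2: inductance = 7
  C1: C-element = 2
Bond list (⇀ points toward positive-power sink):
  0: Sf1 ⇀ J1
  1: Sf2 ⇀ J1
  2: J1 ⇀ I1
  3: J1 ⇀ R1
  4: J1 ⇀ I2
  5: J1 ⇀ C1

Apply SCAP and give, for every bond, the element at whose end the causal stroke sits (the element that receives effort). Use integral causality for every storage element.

#0 stroke at Sf1
#1 stroke at Sf2
#2 stroke at I1
#3 stroke at R1
#4 stroke at I2
#5 stroke at J1

#0 stroke at Sf1  (Sf1: flow source, stroke at near end)
#1 stroke at Sf2  (Sf2: flow source, stroke at near end)
#2 stroke at I1  (I1 integral (f out))
#4 stroke at I2  (I2 outputs flow p/I2)
#5 stroke at J1  (C1 outputs effort q/C1)
#3 stroke at R1  (common-e at J1 fixed by 5)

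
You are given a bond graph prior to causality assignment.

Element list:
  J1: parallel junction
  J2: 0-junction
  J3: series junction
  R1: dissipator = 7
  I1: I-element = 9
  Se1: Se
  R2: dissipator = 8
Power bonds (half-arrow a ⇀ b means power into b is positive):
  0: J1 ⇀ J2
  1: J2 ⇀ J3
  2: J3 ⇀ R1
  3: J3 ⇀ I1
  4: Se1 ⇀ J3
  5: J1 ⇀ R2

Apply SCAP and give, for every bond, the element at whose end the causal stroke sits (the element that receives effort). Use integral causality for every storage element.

b4 |J3  (Se1 fixes effort; stroke away)
b3 |I1  (I1 outputs flow p/I1)
b1 |J3  (J3 flow already set via bond 3)
b2 |J3  (J3 flow already set via bond 3)
b0 |J2  (closing 0-jn rule on J2)
b5 |J1  (J1: last free bond brings effort in)

bond 0 →J2
bond 1 →J3
bond 2 →J3
bond 3 →I1
bond 4 →J3
bond 5 →J1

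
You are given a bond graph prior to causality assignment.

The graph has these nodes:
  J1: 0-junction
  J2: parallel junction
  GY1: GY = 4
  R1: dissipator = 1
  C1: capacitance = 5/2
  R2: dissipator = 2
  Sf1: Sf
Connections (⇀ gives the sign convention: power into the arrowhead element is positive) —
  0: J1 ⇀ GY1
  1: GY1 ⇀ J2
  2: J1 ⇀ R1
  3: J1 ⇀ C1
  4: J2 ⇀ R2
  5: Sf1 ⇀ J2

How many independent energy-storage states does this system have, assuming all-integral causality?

bond 5 stroke→Sf1  (Sf1: flow source, stroke at near end)
bond 3 stroke→J1  (C1 integral (e out))
bond 0 stroke→GY1  (common-e at J1 fixed by 3)
bond 2 stroke→R1  (0-jn J1 has e-setter on 3)
bond 1 stroke→GY1  (GY1 both-in/both-out from 0)
bond 4 stroke→J2  (J2 needs exactly one e-in)

1  (C1 all integral)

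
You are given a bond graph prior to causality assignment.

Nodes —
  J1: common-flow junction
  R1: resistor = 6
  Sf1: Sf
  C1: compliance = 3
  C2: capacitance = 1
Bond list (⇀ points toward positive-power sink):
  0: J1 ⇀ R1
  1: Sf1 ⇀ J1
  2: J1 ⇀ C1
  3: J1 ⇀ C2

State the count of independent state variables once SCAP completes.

2  (C1, C2 all integral)

β1 |Sf1  (Sf1: flow source, stroke at near end)
β0 |J1  (common-f at J1 fixed by 1)
β2 |J1  (J1 flow already set via bond 1)
β3 |J1  (J1 flow already set via bond 1)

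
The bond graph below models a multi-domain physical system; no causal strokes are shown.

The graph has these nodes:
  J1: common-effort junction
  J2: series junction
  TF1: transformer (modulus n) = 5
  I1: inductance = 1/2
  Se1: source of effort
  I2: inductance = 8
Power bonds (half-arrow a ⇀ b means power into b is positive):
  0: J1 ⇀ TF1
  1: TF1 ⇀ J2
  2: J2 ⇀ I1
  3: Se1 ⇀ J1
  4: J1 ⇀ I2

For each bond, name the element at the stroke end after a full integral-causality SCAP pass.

#0 |TF1
#1 |J2
#2 |I1
#3 |J1
#4 |I2

b3 →J1  (Se1: effort source, stroke at far end)
b0 →TF1  (common-e at J1 fixed by 3)
b4 →I2  (0-jn J1 has e-setter on 3)
b1 →J2  (TF TF1: opposite of bond 0)
b2 →I1  (only one flow-in slot at J2)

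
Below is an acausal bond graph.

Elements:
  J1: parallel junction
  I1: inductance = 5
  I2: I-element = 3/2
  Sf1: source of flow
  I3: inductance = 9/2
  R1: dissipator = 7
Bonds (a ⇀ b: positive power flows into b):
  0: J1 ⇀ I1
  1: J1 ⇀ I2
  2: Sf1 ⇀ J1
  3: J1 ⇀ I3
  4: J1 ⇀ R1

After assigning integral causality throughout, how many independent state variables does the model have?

#2 stroke→Sf1  (Sf1 fixes flow; stroke at Sf1)
#0 stroke→I1  (I1 outputs flow p/I1)
#1 stroke→I2  (I2: I, integral causality)
#3 stroke→I3  (I3 outputs flow p/I3)
#4 stroke→J1  (only one effort-in slot at J1)

3  (I1, I2, I3 all integral)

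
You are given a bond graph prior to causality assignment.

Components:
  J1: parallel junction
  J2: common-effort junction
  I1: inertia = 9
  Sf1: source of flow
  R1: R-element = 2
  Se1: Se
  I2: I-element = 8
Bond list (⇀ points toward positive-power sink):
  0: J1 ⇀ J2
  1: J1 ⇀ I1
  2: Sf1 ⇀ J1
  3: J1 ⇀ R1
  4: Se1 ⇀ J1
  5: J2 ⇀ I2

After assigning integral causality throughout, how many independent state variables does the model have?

b2 stroke→Sf1  (source Sf1 imposes f)
b4 stroke→J1  (Se1 (Se) sets effort on bond)
b0 stroke→J2  (J1 effort already set via bond 4)
b1 stroke→I1  (J1 effort already set via bond 4)
b3 stroke→R1  (0-jn J1 has e-setter on 4)
b5 stroke→I2  (J2 effort already set via bond 0)

2  (I1, I2 all integral)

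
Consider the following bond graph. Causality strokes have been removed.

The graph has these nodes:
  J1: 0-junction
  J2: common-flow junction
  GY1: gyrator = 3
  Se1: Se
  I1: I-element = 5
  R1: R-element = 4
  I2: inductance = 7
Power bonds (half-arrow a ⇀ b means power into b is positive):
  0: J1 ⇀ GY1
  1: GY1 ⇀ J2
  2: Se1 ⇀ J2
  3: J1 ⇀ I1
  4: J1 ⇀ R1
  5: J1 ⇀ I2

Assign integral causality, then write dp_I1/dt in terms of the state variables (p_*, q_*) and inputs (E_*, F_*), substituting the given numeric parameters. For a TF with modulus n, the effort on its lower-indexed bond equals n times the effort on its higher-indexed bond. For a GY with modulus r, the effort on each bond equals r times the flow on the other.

dp_I1/dt = 4*E_Se1/3 - 4*p_I1/5 - 4*p_I2/7

bond 2 →J2  (Se1 (Se) sets effort on bond)
bond 1 →GY1  (J2: last free bond brings flow in)
bond 0 →GY1  (through GY1, causality inverts; strokes same side of GY1)
bond 3 →I1  (I1 outputs flow p/I1)
bond 5 →I2  (I2 outputs flow p/I2)
bond 4 →J1  (only one effort-in slot at J1)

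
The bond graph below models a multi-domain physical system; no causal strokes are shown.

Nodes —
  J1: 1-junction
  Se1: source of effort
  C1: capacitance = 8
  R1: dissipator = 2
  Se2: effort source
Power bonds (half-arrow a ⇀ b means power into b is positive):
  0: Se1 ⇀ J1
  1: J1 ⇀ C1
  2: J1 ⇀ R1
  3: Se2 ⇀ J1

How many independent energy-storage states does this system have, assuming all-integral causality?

bond 0 →J1  (Se1: effort source, stroke at far end)
bond 3 →J1  (Se2 (Se) sets effort on bond)
bond 1 →J1  (prefer integral on C1)
bond 2 →R1  (J1: last free bond brings flow in)

1  (C1 all integral)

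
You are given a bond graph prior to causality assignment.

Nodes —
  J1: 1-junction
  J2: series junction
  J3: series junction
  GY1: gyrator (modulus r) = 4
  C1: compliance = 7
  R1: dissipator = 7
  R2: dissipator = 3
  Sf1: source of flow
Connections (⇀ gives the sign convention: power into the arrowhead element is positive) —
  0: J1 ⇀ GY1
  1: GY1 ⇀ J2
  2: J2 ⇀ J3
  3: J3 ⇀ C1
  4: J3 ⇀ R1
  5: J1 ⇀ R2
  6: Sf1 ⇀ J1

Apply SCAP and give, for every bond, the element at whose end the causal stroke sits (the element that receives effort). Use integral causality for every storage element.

β0 stroke at J1
β1 stroke at J2
β2 stroke at J3
β3 stroke at J3
β4 stroke at R1
β5 stroke at J1
β6 stroke at Sf1

b6 stroke at Sf1  (source Sf1 imposes f)
b0 stroke at J1  (J1 flow already set via bond 6)
b5 stroke at J1  (J1: bond 6 brought flow, rest push out)
b1 stroke at J2  (GY1: gyrator matches bond 0)
b2 stroke at J3  (J2 needs exactly one f-in)
b3 stroke at J3  (prefer integral on C1)
b4 stroke at R1  (J3: last free bond brings flow in)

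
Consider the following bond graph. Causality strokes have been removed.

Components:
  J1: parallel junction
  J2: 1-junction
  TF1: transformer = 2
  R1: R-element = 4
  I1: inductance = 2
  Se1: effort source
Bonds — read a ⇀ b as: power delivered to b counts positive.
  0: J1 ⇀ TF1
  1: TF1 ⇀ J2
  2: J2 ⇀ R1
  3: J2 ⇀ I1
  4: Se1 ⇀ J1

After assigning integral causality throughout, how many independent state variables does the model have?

1  (I1 all integral)

bond 4 stroke→J1  (Se1 fixes effort; stroke away)
bond 0 stroke→TF1  (common-e at J1 fixed by 4)
bond 1 stroke→J2  (TF1 one-in-one-out from 0)
bond 3 stroke→I1  (I1: I, integral causality)
bond 2 stroke→J2  (J2 flow already set via bond 3)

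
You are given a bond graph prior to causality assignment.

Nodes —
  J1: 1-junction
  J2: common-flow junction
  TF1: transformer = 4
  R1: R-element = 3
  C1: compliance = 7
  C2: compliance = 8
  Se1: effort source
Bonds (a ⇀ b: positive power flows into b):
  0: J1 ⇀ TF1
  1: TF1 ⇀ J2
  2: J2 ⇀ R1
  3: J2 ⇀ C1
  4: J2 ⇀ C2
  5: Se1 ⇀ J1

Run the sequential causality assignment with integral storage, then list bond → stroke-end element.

β0 stroke at TF1
β1 stroke at J2
β2 stroke at R1
β3 stroke at J2
β4 stroke at J2
β5 stroke at J1

bond 5 |J1  (Se1 fixes effort; stroke away)
bond 0 |TF1  (only one flow-in slot at J1)
bond 1 |J2  (TF TF1: opposite of bond 0)
bond 3 |J2  (prefer integral on C1)
bond 4 |J2  (prefer integral on C2)
bond 2 |R1  (J2 needs exactly one f-in)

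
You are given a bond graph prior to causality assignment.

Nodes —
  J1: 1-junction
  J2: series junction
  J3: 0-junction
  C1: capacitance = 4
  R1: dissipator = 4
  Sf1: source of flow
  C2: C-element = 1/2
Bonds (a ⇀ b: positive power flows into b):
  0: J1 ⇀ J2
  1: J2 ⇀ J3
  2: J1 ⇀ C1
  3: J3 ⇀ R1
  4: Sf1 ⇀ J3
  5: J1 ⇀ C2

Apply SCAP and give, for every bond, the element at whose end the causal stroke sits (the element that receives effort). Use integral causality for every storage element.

#4 stroke at Sf1  (source Sf1 imposes f)
#2 stroke at J1  (prefer integral on C1)
#5 stroke at J1  (C2 integral (e out))
#0 stroke at J2  (J1: last free bond brings flow in)
#1 stroke at J3  (J2: last free bond brings flow in)
#3 stroke at R1  (0-jn J3 has e-setter on 1)

#0 |J2
#1 |J3
#2 |J1
#3 |R1
#4 |Sf1
#5 |J1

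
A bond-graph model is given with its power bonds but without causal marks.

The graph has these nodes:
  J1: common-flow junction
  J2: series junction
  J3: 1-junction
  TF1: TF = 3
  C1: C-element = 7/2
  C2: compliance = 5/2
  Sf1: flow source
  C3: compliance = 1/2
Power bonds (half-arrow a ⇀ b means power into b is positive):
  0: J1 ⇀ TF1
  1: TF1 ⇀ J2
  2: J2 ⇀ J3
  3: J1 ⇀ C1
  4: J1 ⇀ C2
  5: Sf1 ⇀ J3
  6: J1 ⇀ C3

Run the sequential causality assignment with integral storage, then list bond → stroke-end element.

b5 →Sf1  (Sf1 fixes flow; stroke at Sf1)
b2 →J3  (common-f at J3 fixed by 5)
b1 →J2  (1-jn J2 has f-setter on 2)
b0 →TF1  (through TF1, causality passes straight; one stroke at TF1)
b3 →J1  (J1: bond 0 brought flow, rest push out)
b4 →J1  (J1: bond 0 brought flow, rest push out)
b6 →J1  (common-f at J1 fixed by 0)

b0 stroke→TF1
b1 stroke→J2
b2 stroke→J3
b3 stroke→J1
b4 stroke→J1
b5 stroke→Sf1
b6 stroke→J1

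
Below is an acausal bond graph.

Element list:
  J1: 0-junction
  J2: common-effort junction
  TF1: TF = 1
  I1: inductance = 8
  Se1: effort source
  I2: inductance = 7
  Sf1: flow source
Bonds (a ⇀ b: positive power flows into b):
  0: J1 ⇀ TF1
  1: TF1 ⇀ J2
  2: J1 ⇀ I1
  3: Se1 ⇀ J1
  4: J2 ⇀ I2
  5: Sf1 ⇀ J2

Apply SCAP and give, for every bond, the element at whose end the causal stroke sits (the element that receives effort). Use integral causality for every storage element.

β0 →TF1
β1 →J2
β2 →I1
β3 →J1
β4 →I2
β5 →Sf1

bond 3 stroke→J1  (source Se1 imposes e)
bond 5 stroke→Sf1  (Sf1 (Sf) sets flow on bond)
bond 0 stroke→TF1  (J1 effort already set via bond 3)
bond 2 stroke→I1  (common-e at J1 fixed by 3)
bond 1 stroke→J2  (through TF1, causality passes straight; one stroke at TF1)
bond 4 stroke→I2  (J2 effort already set via bond 1)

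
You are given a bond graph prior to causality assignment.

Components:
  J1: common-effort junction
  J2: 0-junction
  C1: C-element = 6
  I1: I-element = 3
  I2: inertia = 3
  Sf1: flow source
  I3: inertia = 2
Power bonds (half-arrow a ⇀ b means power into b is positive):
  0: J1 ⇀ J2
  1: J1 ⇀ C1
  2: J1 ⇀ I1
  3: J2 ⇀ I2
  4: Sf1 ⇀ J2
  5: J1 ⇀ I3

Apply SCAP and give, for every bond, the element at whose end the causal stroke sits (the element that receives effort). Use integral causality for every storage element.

b4 stroke→Sf1  (Sf1 (Sf) sets flow on bond)
b1 stroke→J1  (C1 integral (e out))
b0 stroke→J2  (J1 effort already set via bond 1)
b2 stroke→I1  (J1 effort already set via bond 1)
b5 stroke→I3  (0-jn J1 has e-setter on 1)
b3 stroke→I2  (0-jn J2 has e-setter on 0)

bond 0 →J2
bond 1 →J1
bond 2 →I1
bond 3 →I2
bond 4 →Sf1
bond 5 →I3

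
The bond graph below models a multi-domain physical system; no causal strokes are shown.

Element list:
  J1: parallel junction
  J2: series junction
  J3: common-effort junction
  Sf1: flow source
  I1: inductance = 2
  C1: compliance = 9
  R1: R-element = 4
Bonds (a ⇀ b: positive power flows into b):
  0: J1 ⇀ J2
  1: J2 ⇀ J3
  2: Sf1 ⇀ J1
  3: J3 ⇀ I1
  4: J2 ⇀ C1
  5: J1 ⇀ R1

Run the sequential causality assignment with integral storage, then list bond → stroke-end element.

β2 stroke at Sf1  (Sf1 (Sf) sets flow on bond)
β3 stroke at I1  (prefer integral on I1)
β1 stroke at J3  (only one effort-in slot at J3)
β0 stroke at J2  (1-jn J2 has f-setter on 1)
β4 stroke at J2  (1-jn J2 has f-setter on 1)
β5 stroke at J1  (J1 needs exactly one e-in)

#0 |J2
#1 |J3
#2 |Sf1
#3 |I1
#4 |J2
#5 |J1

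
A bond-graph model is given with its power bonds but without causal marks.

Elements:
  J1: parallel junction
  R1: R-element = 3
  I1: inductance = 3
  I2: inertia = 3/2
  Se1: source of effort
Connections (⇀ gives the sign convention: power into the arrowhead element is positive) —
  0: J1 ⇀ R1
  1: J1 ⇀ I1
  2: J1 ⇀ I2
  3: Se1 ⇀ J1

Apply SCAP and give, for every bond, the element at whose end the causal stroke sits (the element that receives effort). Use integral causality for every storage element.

bond 3 stroke at J1  (Se1: effort source, stroke at far end)
bond 0 stroke at R1  (0-jn J1 has e-setter on 3)
bond 1 stroke at I1  (J1 effort already set via bond 3)
bond 2 stroke at I2  (J1 effort already set via bond 3)

bond 0 |R1
bond 1 |I1
bond 2 |I2
bond 3 |J1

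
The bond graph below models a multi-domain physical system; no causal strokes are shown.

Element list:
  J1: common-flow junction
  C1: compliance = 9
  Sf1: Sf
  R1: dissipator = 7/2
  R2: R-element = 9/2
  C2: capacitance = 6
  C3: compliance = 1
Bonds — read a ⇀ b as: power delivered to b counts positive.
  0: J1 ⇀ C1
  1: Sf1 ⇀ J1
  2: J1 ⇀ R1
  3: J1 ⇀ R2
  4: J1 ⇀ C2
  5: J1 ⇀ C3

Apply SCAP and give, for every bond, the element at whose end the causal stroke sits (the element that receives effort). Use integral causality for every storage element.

bond 1 |Sf1  (Sf1 (Sf) sets flow on bond)
bond 0 |J1  (common-f at J1 fixed by 1)
bond 2 |J1  (common-f at J1 fixed by 1)
bond 3 |J1  (J1: bond 1 brought flow, rest push out)
bond 4 |J1  (common-f at J1 fixed by 1)
bond 5 |J1  (J1: bond 1 brought flow, rest push out)

b0 →J1
b1 →Sf1
b2 →J1
b3 →J1
b4 →J1
b5 →J1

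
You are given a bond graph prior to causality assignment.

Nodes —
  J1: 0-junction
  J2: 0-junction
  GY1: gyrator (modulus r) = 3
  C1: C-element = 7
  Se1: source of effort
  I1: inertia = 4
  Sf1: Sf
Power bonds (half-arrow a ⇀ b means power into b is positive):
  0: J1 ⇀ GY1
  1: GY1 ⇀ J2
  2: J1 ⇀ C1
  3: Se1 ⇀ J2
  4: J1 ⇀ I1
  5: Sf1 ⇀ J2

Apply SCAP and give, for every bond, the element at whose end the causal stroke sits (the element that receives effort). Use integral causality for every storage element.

b0 →GY1
b1 →GY1
b2 →J1
b3 →J2
b4 →I1
b5 →Sf1

b3 →J2  (Se1: effort source, stroke at far end)
b5 →Sf1  (Sf1: flow source, stroke at near end)
b1 →GY1  (J2: bond 3 brought effort, rest push out)
b0 →GY1  (GY1: gyrator matches bond 1)
b2 →J1  (prefer integral on C1)
b4 →I1  (J1: bond 2 brought effort, rest push out)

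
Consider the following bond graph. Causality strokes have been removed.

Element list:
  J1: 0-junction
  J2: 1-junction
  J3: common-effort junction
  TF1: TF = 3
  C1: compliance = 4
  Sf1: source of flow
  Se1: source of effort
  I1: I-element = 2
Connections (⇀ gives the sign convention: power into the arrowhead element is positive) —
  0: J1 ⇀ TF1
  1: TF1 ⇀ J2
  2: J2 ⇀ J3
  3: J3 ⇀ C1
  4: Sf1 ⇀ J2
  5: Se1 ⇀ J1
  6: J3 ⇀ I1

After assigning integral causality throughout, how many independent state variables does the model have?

2  (C1, I1 all integral)

β4 stroke→Sf1  (Sf1: flow source, stroke at near end)
β5 stroke→J1  (source Se1 imposes e)
β0 stroke→TF1  (J1: bond 5 brought effort, rest push out)
β1 stroke→J2  (J2: bond 4 brought flow, rest push out)
β2 stroke→J2  (common-f at J2 fixed by 4)
β3 stroke→J3  (prefer integral on C1)
β6 stroke→I1  (J3 effort already set via bond 3)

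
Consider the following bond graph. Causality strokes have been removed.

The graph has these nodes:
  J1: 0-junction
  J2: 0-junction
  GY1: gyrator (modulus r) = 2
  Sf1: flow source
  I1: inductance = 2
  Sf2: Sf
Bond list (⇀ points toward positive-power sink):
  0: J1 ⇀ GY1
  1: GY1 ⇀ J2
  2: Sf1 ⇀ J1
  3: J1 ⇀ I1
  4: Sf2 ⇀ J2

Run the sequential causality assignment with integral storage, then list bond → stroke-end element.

β2 stroke→Sf1  (Sf1 fixes flow; stroke at Sf1)
β4 stroke→Sf2  (Sf2: flow source, stroke at near end)
β1 stroke→J2  (only one effort-in slot at J2)
β0 stroke→J1  (through GY1, causality inverts; strokes same side of GY1)
β3 stroke→I1  (common-e at J1 fixed by 0)

#0 →J1
#1 →J2
#2 →Sf1
#3 →I1
#4 →Sf2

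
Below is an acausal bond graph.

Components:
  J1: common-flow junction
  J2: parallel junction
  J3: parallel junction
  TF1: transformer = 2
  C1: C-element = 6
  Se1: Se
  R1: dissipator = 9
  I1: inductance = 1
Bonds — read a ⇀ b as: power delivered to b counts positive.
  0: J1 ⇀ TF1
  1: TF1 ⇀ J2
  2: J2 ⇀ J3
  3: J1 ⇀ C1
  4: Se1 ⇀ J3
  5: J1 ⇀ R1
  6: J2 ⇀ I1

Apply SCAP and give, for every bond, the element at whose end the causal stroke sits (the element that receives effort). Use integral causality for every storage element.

b0 →J1
b1 →TF1
b2 →J2
b3 →J1
b4 →J3
b5 →R1
b6 →I1

β4 stroke→J3  (Se1: effort source, stroke at far end)
β2 stroke→J2  (J3 effort already set via bond 4)
β1 stroke→TF1  (J2: bond 2 brought effort, rest push out)
β6 stroke→I1  (J2 effort already set via bond 2)
β0 stroke→J1  (TF TF1: opposite of bond 1)
β3 stroke→J1  (C1 integral (e out))
β5 stroke→R1  (only one flow-in slot at J1)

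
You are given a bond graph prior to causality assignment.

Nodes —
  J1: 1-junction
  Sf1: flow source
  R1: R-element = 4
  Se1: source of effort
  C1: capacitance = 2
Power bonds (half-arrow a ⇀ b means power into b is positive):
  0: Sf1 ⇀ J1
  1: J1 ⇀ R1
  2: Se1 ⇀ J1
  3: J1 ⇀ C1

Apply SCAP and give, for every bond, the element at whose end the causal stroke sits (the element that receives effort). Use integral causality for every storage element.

bond 0 →Sf1  (source Sf1 imposes f)
bond 2 →J1  (Se1: effort source, stroke at far end)
bond 1 →J1  (common-f at J1 fixed by 0)
bond 3 →J1  (J1: bond 0 brought flow, rest push out)

β0 stroke at Sf1
β1 stroke at J1
β2 stroke at J1
β3 stroke at J1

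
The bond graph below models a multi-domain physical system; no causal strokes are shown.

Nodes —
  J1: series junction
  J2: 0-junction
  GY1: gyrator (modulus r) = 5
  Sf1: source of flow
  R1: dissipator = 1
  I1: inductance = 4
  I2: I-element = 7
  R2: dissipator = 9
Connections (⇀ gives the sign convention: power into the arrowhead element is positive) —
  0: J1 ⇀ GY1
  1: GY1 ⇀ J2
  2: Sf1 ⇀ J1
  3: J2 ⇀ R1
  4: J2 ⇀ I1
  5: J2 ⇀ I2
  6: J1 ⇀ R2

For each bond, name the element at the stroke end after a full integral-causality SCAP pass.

β2 →Sf1  (Sf1 (Sf) sets flow on bond)
β0 →J1  (common-f at J1 fixed by 2)
β6 →J1  (J1: bond 2 brought flow, rest push out)
β1 →J2  (GY1: gyrator matches bond 0)
β3 →R1  (common-e at J2 fixed by 1)
β4 →I1  (common-e at J2 fixed by 1)
β5 →I2  (J2: bond 1 brought effort, rest push out)

b0 stroke→J1
b1 stroke→J2
b2 stroke→Sf1
b3 stroke→R1
b4 stroke→I1
b5 stroke→I2
b6 stroke→J1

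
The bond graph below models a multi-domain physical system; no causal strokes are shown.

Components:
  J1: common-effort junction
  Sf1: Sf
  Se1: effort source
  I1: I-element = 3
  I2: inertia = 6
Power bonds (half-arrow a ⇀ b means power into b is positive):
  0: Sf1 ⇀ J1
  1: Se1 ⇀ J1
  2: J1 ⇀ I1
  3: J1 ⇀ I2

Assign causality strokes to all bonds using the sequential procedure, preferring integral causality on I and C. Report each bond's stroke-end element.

β0 →Sf1  (source Sf1 imposes f)
β1 →J1  (Se1 fixes effort; stroke away)
β2 →I1  (common-e at J1 fixed by 1)
β3 →I2  (J1: bond 1 brought effort, rest push out)

β0 stroke→Sf1
β1 stroke→J1
β2 stroke→I1
β3 stroke→I2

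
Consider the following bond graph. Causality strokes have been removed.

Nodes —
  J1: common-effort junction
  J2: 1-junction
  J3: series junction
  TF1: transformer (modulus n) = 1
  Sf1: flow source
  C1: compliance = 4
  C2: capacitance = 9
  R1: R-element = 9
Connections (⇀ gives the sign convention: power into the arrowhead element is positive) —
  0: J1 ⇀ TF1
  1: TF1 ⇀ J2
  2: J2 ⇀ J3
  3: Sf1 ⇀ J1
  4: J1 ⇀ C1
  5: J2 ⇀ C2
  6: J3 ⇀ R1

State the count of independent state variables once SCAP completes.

bond 3 stroke→Sf1  (source Sf1 imposes f)
bond 4 stroke→J1  (C1: C, integral causality)
bond 0 stroke→TF1  (0-jn J1 has e-setter on 4)
bond 1 stroke→J2  (TF1 one-in-one-out from 0)
bond 5 stroke→J2  (C2 outputs effort q/C2)
bond 2 stroke→J3  (J2 needs exactly one f-in)
bond 6 stroke→R1  (J3: last free bond brings flow in)

2  (C1, C2 all integral)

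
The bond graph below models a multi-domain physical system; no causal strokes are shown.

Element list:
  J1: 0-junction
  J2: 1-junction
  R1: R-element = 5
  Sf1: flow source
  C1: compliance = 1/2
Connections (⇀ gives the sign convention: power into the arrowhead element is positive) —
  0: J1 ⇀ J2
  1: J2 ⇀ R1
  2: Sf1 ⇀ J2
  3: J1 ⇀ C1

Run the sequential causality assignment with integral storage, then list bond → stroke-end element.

b0 →J2
b1 →J2
b2 →Sf1
b3 →J1

bond 2 stroke→Sf1  (Sf1 fixes flow; stroke at Sf1)
bond 0 stroke→J2  (1-jn J2 has f-setter on 2)
bond 1 stroke→J2  (J2: bond 2 brought flow, rest push out)
bond 3 stroke→J1  (J1: last free bond brings effort in)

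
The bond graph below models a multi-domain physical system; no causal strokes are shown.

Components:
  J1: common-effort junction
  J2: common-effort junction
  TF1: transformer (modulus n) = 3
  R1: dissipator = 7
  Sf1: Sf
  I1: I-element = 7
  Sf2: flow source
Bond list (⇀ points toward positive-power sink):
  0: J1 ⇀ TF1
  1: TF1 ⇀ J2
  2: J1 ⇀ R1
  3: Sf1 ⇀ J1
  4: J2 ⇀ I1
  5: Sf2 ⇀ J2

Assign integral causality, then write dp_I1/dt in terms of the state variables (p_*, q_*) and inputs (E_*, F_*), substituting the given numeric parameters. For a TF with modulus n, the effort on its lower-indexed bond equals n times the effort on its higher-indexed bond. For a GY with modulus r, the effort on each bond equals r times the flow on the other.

dp_I1/dt = 7*F_Sf1/3 + 7*F_Sf2/9 - p_I1/9

b3 stroke→Sf1  (Sf1 (Sf) sets flow on bond)
b5 stroke→Sf2  (Sf2: flow source, stroke at near end)
b4 stroke→I1  (I1 integral (f out))
b1 stroke→J2  (only one effort-in slot at J2)
b0 stroke→TF1  (TF1: transformer flips bond 1)
b2 stroke→J1  (only one effort-in slot at J1)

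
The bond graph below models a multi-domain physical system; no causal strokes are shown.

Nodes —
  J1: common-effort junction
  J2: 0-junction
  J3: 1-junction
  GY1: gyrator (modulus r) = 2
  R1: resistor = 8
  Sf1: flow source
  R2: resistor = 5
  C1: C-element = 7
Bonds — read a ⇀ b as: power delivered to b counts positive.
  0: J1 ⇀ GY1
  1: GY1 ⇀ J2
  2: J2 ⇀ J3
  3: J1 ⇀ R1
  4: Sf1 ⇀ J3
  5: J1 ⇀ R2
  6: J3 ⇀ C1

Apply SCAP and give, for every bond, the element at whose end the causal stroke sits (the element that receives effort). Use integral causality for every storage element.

#0 →J1
#1 →J2
#2 →J3
#3 →R1
#4 →Sf1
#5 →R2
#6 →J3

b4 stroke at Sf1  (source Sf1 imposes f)
b2 stroke at J3  (1-jn J3 has f-setter on 4)
b6 stroke at J3  (J3 flow already set via bond 4)
b1 stroke at J2  (closing 0-jn rule on J2)
b0 stroke at J1  (GY1 both-in/both-out from 1)
b3 stroke at R1  (0-jn J1 has e-setter on 0)
b5 stroke at R2  (0-jn J1 has e-setter on 0)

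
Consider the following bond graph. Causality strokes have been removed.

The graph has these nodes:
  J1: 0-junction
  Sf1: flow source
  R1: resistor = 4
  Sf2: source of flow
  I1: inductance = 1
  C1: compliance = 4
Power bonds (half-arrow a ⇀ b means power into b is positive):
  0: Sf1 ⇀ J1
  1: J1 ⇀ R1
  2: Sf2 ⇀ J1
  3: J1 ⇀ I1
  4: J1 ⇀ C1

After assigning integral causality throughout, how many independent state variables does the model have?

#0 stroke→Sf1  (Sf1: flow source, stroke at near end)
#2 stroke→Sf2  (Sf2 (Sf) sets flow on bond)
#3 stroke→I1  (I1: I, integral causality)
#4 stroke→J1  (C1 outputs effort q/C1)
#1 stroke→R1  (J1: bond 4 brought effort, rest push out)

2  (C1, I1 all integral)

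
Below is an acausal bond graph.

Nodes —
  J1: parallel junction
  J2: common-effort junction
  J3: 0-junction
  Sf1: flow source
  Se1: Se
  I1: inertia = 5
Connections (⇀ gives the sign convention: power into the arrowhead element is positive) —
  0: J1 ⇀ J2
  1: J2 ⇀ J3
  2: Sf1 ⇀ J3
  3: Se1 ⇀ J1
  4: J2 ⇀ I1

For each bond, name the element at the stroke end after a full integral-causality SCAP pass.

#0 |J2
#1 |J3
#2 |Sf1
#3 |J1
#4 |I1

b2 stroke→Sf1  (Sf1 fixes flow; stroke at Sf1)
b3 stroke→J1  (Se1 (Se) sets effort on bond)
b0 stroke→J2  (common-e at J1 fixed by 3)
b1 stroke→J3  (0-jn J2 has e-setter on 0)
b4 stroke→I1  (0-jn J2 has e-setter on 0)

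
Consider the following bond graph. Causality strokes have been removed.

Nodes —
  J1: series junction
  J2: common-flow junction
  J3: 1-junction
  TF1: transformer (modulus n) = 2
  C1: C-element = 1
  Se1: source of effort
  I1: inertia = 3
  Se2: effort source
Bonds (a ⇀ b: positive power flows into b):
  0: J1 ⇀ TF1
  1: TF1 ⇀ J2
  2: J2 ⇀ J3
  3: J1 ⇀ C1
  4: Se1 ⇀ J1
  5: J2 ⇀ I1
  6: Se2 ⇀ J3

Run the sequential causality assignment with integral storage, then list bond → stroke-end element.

bond 0 stroke at TF1
bond 1 stroke at J2
bond 2 stroke at J2
bond 3 stroke at J1
bond 4 stroke at J1
bond 5 stroke at I1
bond 6 stroke at J3

bond 4 stroke→J1  (Se1: effort source, stroke at far end)
bond 6 stroke→J3  (Se2 (Se) sets effort on bond)
bond 2 stroke→J2  (J3: last free bond brings flow in)
bond 3 stroke→J1  (C1 integral (e out))
bond 0 stroke→TF1  (closing 1-jn rule on J1)
bond 1 stroke→J2  (through TF1, causality passes straight; one stroke at TF1)
bond 5 stroke→I1  (J2 needs exactly one f-in)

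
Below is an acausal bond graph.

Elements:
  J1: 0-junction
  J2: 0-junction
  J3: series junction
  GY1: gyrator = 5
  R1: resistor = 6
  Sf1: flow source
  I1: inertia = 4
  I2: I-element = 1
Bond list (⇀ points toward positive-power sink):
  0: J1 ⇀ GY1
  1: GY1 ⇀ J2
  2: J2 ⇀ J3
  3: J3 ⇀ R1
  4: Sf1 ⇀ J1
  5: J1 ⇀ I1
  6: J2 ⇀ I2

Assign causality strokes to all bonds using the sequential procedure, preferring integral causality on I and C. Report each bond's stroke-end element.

#0 stroke→J1
#1 stroke→J2
#2 stroke→J3
#3 stroke→R1
#4 stroke→Sf1
#5 stroke→I1
#6 stroke→I2

b4 stroke at Sf1  (Sf1 fixes flow; stroke at Sf1)
b5 stroke at I1  (I1: I, integral causality)
b0 stroke at J1  (only one effort-in slot at J1)
b1 stroke at J2  (GY1: gyrator matches bond 0)
b2 stroke at J3  (0-jn J2 has e-setter on 1)
b6 stroke at I2  (common-e at J2 fixed by 1)
b3 stroke at R1  (closing 1-jn rule on J3)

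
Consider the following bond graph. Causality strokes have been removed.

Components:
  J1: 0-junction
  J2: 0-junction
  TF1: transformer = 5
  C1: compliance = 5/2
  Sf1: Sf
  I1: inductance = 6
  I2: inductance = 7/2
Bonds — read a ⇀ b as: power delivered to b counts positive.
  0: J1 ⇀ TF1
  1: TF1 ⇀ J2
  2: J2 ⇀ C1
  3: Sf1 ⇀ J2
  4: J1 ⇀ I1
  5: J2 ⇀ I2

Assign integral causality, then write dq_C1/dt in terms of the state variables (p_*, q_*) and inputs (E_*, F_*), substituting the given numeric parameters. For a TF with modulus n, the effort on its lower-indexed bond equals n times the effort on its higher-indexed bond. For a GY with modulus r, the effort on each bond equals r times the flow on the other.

dq_C1/dt = F_Sf1 - 5*p_I1/6 - 2*p_I2/7

#3 →Sf1  (Sf1 fixes flow; stroke at Sf1)
#2 →J2  (C1 integral (e out))
#1 →TF1  (0-jn J2 has e-setter on 2)
#5 →I2  (0-jn J2 has e-setter on 2)
#0 →J1  (TF1: transformer flips bond 1)
#4 →I1  (0-jn J1 has e-setter on 0)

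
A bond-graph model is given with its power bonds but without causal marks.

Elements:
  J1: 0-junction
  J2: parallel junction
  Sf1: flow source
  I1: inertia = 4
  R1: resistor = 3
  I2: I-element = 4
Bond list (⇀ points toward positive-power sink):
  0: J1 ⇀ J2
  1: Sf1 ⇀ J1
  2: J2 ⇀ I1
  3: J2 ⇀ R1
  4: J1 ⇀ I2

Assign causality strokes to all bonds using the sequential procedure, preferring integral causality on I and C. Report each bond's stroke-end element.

#0 stroke→J1
#1 stroke→Sf1
#2 stroke→I1
#3 stroke→J2
#4 stroke→I2

bond 1 stroke at Sf1  (Sf1: flow source, stroke at near end)
bond 2 stroke at I1  (I1 outputs flow p/I1)
bond 4 stroke at I2  (prefer integral on I2)
bond 0 stroke at J1  (closing 0-jn rule on J1)
bond 3 stroke at J2  (closing 0-jn rule on J2)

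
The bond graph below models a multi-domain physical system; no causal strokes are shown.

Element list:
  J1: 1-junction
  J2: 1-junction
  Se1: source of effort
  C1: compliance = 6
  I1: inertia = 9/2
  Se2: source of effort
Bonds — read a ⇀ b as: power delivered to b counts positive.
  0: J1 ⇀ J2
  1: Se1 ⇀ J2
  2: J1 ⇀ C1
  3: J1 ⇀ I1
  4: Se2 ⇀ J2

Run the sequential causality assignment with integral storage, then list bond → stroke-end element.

#1 →J2  (Se1 (Se) sets effort on bond)
#4 →J2  (source Se2 imposes e)
#0 →J1  (closing 1-jn rule on J2)
#2 →J1  (C1 outputs effort q/C1)
#3 →I1  (J1: last free bond brings flow in)

bond 0 stroke→J1
bond 1 stroke→J2
bond 2 stroke→J1
bond 3 stroke→I1
bond 4 stroke→J2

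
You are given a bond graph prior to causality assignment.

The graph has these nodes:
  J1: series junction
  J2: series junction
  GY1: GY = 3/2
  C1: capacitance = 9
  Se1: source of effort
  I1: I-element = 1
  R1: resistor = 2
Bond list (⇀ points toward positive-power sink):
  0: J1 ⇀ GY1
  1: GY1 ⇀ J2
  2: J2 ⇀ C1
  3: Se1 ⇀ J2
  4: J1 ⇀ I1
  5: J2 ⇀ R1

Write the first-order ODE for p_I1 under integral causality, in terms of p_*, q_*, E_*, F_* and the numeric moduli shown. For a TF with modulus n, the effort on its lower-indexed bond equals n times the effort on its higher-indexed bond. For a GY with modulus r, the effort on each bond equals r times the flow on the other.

#3 stroke at J2  (Se1 fixes effort; stroke away)
#2 stroke at J2  (prefer integral on C1)
#4 stroke at I1  (I1 outputs flow p/I1)
#0 stroke at J1  (1-jn J1 has f-setter on 4)
#1 stroke at J2  (GY1: gyrator matches bond 0)
#5 stroke at R1  (J2 needs exactly one f-in)

dp_I1/dt = -3*E_Se1/4 - 9*p_I1/8 + q_C1/12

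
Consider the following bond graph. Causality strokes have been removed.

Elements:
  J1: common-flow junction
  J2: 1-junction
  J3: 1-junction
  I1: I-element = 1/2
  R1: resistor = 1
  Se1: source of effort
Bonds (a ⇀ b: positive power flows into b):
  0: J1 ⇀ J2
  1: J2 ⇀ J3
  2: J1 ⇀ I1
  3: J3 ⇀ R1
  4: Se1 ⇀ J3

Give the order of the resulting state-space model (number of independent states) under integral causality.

1  (I1 all integral)

bond 4 →J3  (Se1: effort source, stroke at far end)
bond 2 →I1  (I1: I, integral causality)
bond 0 →J1  (1-jn J1 has f-setter on 2)
bond 1 →J2  (1-jn J2 has f-setter on 0)
bond 3 →J3  (J3: bond 1 brought flow, rest push out)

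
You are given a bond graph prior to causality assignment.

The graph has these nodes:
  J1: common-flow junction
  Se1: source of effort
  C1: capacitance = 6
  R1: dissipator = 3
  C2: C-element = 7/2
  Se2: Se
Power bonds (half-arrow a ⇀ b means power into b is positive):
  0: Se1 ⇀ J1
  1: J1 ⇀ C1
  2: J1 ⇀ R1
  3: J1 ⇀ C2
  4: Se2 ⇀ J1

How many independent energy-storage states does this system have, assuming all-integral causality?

2  (C1, C2 all integral)

bond 0 stroke→J1  (Se1 fixes effort; stroke away)
bond 4 stroke→J1  (source Se2 imposes e)
bond 1 stroke→J1  (prefer integral on C1)
bond 3 stroke→J1  (prefer integral on C2)
bond 2 stroke→R1  (only one flow-in slot at J1)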